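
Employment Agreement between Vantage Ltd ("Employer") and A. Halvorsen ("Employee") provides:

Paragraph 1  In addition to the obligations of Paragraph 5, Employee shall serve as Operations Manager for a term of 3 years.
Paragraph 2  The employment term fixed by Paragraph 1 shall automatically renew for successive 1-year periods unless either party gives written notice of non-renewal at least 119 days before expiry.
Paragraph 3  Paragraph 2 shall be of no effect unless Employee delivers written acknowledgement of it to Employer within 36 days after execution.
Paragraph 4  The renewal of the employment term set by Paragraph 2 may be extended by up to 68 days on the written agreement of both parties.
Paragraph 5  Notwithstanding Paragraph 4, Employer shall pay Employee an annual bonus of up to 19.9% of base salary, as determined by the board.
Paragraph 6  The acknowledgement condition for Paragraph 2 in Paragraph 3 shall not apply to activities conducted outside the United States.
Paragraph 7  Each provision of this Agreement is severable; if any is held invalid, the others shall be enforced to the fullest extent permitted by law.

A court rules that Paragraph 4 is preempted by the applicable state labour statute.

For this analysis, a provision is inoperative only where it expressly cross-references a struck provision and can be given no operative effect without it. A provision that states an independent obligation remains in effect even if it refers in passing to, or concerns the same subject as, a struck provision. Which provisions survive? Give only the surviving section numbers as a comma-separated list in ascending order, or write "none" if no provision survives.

1, 2, 3, 5, 6, 7

Paragraph 4 is struck. Paragraph 5 mentions Paragraph 4 but its own obligation stands independently of Paragraph 4, so Paragraph 5 is not affected. Nothing else in the Agreement is defined by reference to Paragraph 4. Under the severability clause in Paragraph 7, the remaining provisions continue in force. That leaves Paragraph 1, Paragraph 2, Paragraph 3, Paragraph 5, Paragraph 6, and Paragraph 7 in effect.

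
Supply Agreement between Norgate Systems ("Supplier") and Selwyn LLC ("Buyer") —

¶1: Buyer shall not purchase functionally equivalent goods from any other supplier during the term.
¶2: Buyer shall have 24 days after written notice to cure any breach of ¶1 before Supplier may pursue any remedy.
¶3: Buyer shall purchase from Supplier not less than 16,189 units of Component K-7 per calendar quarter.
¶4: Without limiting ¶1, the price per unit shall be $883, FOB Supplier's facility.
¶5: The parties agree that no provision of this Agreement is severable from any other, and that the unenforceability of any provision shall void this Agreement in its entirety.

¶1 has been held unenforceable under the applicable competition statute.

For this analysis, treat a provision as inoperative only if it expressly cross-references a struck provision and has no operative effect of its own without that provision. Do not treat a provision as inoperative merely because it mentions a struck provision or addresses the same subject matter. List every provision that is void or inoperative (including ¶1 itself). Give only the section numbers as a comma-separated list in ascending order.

1, 2, 3, 4, 5

¶1 is struck. ¶2 merely fixes the cure period for breach of ¶1; with ¶1 gone it has nothing to operate on and falls away. ¶5 provides that the Agreement is not severable, so the invalidity of any one provision voids the entire Agreement. No provision of the Agreement survives.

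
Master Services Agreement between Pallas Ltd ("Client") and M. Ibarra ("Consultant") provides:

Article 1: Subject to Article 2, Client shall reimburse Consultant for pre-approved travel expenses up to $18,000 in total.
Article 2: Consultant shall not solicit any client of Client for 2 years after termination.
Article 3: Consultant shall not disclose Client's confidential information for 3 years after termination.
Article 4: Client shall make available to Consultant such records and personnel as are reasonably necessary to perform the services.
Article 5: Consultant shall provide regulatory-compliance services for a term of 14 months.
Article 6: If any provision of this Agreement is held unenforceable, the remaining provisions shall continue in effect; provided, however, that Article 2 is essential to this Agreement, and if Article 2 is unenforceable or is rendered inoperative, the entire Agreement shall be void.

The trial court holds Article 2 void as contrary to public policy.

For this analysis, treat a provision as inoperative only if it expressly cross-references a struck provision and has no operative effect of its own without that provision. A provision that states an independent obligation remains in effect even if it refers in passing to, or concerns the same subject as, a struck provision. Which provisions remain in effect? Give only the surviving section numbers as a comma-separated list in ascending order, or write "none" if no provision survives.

Article 2 is struck. Nothing else in the Agreement is defined by reference to Article 2. Article 6 makes Article 2 an essential term, and Article 2 is the provision held invalid; under Article 6, the entire Agreement is therefore void. No provision of the Agreement survives.

none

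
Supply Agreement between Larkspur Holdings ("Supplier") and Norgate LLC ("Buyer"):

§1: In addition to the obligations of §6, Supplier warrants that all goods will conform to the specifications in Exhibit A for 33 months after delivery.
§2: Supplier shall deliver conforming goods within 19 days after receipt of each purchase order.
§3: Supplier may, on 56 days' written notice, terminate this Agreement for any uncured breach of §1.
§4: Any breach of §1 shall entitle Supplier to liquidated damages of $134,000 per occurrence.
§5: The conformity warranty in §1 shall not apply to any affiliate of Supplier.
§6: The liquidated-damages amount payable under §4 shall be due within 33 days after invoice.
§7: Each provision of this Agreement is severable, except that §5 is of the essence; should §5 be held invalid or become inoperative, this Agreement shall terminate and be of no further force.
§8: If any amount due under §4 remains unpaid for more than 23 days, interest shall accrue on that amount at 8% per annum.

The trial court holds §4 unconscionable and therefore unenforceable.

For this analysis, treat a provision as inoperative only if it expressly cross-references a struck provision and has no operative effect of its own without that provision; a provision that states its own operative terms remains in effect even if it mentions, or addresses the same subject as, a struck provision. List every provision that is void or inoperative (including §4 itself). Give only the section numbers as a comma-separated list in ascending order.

4, 6, 8

§4 is struck. §6 operates only by reference to §4, so it falls with §4. §8 has no operative effect of its own apart from §4 and is therefore inoperative. §1 mentions §6 but its own obligation stands independently of §6, so §1 is not affected. §7 makes §5 an essential term, but §5 is unaffected, so the severability proviso in §7 preserves the remaining provisions. The provisions still in force are §1, §2, §3, §5, and §7.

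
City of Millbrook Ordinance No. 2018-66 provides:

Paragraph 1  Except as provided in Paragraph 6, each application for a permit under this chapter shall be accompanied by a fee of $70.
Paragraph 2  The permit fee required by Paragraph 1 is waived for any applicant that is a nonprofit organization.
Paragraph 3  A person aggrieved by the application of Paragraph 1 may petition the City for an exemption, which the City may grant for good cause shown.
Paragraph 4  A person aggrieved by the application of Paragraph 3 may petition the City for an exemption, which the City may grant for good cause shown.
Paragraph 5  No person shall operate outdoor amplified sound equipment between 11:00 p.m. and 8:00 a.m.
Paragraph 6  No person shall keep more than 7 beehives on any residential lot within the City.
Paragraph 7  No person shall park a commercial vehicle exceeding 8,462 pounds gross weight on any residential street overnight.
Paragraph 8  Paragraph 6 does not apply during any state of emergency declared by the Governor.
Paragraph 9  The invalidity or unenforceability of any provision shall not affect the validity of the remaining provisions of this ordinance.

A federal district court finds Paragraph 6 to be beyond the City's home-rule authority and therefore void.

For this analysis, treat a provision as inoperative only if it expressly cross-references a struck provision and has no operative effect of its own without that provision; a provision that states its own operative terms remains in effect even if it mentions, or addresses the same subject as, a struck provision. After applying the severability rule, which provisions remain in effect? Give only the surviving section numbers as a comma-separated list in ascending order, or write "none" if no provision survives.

1, 2, 3, 4, 5, 7, 9

Paragraph 6 is struck. The only function of Paragraph 8 is the emergency suspension of Paragraph 6, so it cannot stand once Paragraph 6 is removed. Paragraph 1 mentions Paragraph 6 but its own obligation stands independently of Paragraph 6, so Paragraph 1 is not affected. Under the severability clause in Paragraph 9, the remaining provisions continue in force. Paragraph 1, Paragraph 2, Paragraph 3, Paragraph 4, Paragraph 5, Paragraph 7, and Paragraph 9 remain in effect.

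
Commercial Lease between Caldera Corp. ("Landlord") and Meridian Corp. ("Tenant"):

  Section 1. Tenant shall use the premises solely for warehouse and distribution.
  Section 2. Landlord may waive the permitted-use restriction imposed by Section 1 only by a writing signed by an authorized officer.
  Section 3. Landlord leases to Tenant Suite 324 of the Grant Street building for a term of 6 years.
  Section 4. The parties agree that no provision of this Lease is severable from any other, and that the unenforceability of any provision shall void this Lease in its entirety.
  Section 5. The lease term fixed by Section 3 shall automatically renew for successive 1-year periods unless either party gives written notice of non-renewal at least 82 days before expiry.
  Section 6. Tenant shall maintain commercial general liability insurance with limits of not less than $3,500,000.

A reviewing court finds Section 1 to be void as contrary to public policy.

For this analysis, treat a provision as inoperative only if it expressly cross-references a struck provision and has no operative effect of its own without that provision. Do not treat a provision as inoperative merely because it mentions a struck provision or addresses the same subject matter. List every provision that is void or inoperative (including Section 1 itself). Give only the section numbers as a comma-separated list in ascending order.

1, 2, 3, 4, 5, 6

Section 1 is struck. Section 2 merely fixes the waiver condition for Section 1; with Section 1 gone it has nothing to operate on and falls away. Section 4 provides that the Lease is not severable, so the invalidity of any one provision voids the entire Lease. No provision of the Lease survives.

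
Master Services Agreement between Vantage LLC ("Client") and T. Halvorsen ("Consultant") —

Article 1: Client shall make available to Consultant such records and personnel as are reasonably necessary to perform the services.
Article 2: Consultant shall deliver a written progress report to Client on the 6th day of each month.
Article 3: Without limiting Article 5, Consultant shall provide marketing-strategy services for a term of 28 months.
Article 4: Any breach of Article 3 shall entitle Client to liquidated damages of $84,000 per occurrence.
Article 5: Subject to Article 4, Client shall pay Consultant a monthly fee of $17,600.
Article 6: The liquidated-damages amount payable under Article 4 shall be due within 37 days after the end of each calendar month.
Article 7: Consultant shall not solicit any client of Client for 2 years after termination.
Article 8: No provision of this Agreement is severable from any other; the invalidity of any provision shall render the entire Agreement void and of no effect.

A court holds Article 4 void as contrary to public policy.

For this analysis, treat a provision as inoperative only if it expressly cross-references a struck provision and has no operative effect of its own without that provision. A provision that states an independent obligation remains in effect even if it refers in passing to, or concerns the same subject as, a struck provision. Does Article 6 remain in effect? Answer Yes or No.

No

Article 4 is struck. Article 6 has no operative effect of its own apart from Article 4 and is therefore inoperative. Article 8 provides that the Agreement is not severable, so the invalidity of any one provision voids the entire Agreement. No provision of the Agreement survives. Article 6 is among the inoperative provisions, so the answer is no.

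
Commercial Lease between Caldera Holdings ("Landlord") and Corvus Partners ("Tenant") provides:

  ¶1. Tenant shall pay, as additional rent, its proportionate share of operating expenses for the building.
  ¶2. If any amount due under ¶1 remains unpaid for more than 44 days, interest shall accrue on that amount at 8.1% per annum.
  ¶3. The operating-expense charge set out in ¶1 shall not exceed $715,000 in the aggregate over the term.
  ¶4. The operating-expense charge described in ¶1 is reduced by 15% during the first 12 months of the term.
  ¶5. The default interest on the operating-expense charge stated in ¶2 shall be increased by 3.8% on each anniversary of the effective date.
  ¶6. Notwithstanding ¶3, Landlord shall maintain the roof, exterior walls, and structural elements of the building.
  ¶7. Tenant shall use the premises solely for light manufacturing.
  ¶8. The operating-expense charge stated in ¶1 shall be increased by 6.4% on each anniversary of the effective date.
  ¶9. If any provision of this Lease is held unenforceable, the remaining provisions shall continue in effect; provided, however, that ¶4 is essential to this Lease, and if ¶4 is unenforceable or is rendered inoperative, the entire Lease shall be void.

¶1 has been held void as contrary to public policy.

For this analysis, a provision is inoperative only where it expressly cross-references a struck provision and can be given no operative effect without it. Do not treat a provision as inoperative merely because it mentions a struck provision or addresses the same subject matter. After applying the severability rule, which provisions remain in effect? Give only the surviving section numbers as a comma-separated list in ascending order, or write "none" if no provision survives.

¶1 is struck. The whole of ¶2 is the default interest on the operating-expense charge, defined by reference to ¶1, so ¶2 cannot stand once ¶1 is removed. ¶3 does nothing except set the aggregate cap on the operating-expense charge by reference to ¶1; with ¶1 gone it has no independent effect and is inoperative. ¶4 operates only by reference to ¶1, so it falls with ¶1. ¶8 has no operative effect of its own apart from ¶1 and is therefore inoperative. ¶5 has no operative effect of its own apart from ¶2 and is therefore inoperative. ¶9 makes ¶4 an essential term, and ¶4 has been rendered inoperative by the cascade; under ¶9, the entire Lease is therefore void. No provision of the Lease survives.

none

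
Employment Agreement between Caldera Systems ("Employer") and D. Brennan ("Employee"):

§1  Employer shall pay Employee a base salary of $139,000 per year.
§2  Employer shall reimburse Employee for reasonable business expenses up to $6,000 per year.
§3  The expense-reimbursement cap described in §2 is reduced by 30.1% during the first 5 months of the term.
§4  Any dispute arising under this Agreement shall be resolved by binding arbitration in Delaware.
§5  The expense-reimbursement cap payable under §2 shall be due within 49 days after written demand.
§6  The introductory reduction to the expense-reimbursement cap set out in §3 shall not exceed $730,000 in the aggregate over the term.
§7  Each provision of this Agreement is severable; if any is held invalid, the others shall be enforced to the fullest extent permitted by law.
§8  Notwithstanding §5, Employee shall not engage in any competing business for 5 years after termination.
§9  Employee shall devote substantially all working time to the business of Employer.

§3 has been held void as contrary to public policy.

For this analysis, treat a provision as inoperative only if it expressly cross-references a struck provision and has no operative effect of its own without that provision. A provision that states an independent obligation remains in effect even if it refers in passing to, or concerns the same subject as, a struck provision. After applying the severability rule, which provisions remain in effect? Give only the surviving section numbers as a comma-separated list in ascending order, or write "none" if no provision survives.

§3 is struck. §6 has no operative effect of its own apart from §3 and is therefore inoperative. Under the severability clause in §7, the remaining provisions continue in force. That leaves §1, §2, §4, §5, §7, §8, and §9 in effect.

1, 2, 4, 5, 7, 8, 9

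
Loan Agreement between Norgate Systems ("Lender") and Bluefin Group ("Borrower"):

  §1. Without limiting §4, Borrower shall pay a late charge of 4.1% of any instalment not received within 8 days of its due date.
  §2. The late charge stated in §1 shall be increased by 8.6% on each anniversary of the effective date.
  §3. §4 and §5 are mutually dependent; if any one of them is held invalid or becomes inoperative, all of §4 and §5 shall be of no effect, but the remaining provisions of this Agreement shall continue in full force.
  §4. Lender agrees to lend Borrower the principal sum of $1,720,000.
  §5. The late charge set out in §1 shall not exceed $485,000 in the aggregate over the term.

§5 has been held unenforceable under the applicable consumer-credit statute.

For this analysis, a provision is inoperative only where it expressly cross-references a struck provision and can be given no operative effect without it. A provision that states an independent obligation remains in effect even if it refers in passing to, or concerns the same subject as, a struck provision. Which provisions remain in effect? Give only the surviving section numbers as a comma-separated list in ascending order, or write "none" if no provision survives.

§5 is struck. §1 mentions §4 but its own obligation stands independently of §4, so §1 is not affected. Nothing else in the Agreement is defined by reference to §5. §3 declares §4 and §5 mutually dependent; since one of them has fallen, all of them are of no effect. That brings down §4 as well. The remainder continues in force under §3. The provisions still in force are §1, §2, and §3.

1, 2, 3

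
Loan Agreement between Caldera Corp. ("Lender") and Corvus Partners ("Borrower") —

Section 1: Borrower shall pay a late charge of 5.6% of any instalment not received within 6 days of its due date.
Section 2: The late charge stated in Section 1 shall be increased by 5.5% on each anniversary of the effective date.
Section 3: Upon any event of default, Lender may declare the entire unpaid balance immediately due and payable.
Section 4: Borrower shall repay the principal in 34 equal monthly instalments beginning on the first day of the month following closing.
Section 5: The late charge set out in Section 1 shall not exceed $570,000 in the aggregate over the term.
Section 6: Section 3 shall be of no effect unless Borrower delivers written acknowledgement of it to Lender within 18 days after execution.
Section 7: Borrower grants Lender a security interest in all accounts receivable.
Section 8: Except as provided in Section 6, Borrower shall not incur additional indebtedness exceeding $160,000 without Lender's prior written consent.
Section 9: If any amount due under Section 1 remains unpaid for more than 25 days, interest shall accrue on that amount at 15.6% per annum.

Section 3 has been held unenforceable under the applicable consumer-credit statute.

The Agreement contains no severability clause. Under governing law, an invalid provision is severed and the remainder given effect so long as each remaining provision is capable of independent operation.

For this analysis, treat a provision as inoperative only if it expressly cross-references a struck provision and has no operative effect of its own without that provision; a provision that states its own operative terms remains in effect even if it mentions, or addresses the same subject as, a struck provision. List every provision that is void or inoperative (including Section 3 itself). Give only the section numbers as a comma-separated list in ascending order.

Section 3 is struck. Section 6 operates only by reference to Section 3, so it falls with Section 3. Although Section 8 refers to Section 6, its operative terms do not depend on Section 6, so it remains in effect. With no severability clause, the stated default rule severs what cannot stand and enforces each remaining provision that can operate on its own. Section 1, Section 2, Section 4, Section 5, Section 7, Section 8, and Section 9 remain in effect.

3, 6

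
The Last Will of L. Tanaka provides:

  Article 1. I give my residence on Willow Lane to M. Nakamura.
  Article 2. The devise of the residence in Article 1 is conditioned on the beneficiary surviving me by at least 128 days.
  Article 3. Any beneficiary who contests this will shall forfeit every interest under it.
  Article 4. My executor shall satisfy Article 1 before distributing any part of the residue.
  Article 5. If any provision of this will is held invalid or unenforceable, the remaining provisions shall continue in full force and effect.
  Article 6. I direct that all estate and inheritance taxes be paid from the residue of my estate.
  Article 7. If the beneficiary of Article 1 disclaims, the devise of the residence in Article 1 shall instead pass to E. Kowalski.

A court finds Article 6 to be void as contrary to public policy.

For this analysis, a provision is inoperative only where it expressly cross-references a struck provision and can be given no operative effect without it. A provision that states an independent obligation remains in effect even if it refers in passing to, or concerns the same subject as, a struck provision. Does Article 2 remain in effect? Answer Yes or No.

Article 6 is struck. Nothing else in the will is defined by reference to Article 6. Article 5 is a severability clause and preserves every provision that can still be given independent effect. Article 1, Article 2, Article 3, Article 4, Article 5, and Article 7 remain in effect. Article 2 is among the surviving provisions, so the answer is yes.

Yes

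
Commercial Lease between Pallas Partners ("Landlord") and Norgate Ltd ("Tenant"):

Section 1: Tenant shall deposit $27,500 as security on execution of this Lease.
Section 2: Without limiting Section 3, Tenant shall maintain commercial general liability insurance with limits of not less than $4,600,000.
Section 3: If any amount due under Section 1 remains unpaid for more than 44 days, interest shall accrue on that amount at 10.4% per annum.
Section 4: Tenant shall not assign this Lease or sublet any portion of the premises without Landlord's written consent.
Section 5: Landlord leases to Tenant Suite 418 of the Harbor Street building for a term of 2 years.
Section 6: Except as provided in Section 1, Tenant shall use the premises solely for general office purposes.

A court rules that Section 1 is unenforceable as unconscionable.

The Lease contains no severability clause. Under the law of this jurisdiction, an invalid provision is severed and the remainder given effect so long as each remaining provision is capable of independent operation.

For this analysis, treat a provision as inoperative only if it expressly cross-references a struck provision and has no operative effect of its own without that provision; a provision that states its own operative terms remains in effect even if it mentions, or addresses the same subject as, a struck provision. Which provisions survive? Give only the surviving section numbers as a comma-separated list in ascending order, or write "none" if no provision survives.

Section 1 is struck. The whole of Section 3 is the default interest on the security deposit, defined by reference to Section 1, so Section 3 cannot stand once Section 1 is removed. Although Section 6 refers to Section 1, its operative terms do not depend on Section 1, so it remains in effect. Although Section 2 refers to Section 3, its operative terms do not depend on Section 3, so it remains in effect. Under the stated default rule, only provisions that cannot operate independently fall away; the rest are enforced. The provisions still in force are Section 2, Section 4, Section 5, and Section 6.

2, 4, 5, 6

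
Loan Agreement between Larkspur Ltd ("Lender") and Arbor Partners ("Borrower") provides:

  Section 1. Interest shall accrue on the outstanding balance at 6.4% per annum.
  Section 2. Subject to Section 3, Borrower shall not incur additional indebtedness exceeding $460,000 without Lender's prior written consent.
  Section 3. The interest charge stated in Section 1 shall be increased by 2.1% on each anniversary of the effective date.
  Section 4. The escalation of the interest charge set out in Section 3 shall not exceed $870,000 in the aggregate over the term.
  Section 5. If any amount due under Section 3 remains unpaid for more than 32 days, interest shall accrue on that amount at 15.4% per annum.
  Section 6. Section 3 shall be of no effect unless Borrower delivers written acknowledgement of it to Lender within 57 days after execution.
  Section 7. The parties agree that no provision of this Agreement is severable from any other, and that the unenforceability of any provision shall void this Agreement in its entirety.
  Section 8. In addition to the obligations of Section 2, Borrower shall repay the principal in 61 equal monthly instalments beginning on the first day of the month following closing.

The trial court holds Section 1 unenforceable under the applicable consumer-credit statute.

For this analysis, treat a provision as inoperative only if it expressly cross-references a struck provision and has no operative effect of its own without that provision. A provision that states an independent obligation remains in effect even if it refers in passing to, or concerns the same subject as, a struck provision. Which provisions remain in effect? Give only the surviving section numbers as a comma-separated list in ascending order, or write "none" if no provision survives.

none

Section 1 is struck. Section 3 does nothing except set the escalation of the interest charge by reference to Section 1; with Section 1 gone it has no independent effect and is inoperative. The whole of Section 4 is the aggregate cap on the escalation of the interest charge, defined by reference to Section 3, so Section 4 cannot stand once Section 3 is removed. Section 5 operates only by reference to Section 3, so it falls with Section 3. Section 6 operates only by reference to Section 3, so it falls with Section 3. Section 7 provides that the Agreement is not severable, so the invalidity of any one provision voids the entire Agreement. No provision of the Agreement survives.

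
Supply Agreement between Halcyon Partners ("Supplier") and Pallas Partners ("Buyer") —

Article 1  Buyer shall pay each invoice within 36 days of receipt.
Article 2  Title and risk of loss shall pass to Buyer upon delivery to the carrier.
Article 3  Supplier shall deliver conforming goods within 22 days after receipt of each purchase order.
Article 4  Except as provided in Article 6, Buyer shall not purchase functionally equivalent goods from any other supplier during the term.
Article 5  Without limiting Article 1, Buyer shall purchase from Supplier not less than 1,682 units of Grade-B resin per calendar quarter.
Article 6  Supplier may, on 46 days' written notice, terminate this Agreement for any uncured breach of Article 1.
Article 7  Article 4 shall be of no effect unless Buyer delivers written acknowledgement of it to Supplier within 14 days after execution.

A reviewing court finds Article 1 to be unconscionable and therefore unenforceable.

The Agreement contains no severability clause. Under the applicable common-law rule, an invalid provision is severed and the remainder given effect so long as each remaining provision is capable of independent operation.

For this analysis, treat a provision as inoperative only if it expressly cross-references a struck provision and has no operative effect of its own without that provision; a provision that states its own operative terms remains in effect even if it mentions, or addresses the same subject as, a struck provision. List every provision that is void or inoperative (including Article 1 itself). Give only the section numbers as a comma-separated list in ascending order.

Article 1 is struck. Article 6 merely fixes the termination right for breach of Article 1; with Article 1 gone it has nothing to operate on and falls away. Although Article 4 refers to Article 6, its operative terms do not depend on Article 6, so it remains in effect. Article 5 mentions Article 1 but its own obligation stands independently of Article 1, so Article 5 is not affected. With no severability clause, the stated default rule severs what cannot stand and enforces each remaining provision that can operate on its own. That leaves Article 2, Article 3, Article 4, Article 5, and Article 7 in effect.

1, 6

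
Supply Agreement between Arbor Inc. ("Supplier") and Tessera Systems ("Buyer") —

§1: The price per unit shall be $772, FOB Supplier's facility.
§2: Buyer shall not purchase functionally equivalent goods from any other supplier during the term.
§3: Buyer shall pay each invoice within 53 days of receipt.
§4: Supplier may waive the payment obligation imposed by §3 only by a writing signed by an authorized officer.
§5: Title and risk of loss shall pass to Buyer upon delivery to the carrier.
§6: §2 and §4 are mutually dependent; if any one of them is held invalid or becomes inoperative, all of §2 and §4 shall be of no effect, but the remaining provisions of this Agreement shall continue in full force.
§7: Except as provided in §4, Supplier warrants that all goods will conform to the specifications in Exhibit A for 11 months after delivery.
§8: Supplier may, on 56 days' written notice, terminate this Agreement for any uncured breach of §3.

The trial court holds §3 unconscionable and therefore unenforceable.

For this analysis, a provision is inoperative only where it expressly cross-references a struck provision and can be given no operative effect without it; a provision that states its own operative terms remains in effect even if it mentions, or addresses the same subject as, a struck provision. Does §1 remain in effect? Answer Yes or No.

Yes

§3 is struck. §4 operates only by reference to §3, so it falls with §3. §8 operates only by reference to §3, so it falls with §3. §7 mentions §4 but its own obligation stands independently of §4, so §7 is not affected. §6 declares §2 and §4 mutually dependent; since one of them has fallen, all of them are of no effect. That brings down §2 as well. The remainder continues in force under §6. That leaves §1, §5, §6, and §7 in effect. §1 is among the surviving provisions, so the answer is yes.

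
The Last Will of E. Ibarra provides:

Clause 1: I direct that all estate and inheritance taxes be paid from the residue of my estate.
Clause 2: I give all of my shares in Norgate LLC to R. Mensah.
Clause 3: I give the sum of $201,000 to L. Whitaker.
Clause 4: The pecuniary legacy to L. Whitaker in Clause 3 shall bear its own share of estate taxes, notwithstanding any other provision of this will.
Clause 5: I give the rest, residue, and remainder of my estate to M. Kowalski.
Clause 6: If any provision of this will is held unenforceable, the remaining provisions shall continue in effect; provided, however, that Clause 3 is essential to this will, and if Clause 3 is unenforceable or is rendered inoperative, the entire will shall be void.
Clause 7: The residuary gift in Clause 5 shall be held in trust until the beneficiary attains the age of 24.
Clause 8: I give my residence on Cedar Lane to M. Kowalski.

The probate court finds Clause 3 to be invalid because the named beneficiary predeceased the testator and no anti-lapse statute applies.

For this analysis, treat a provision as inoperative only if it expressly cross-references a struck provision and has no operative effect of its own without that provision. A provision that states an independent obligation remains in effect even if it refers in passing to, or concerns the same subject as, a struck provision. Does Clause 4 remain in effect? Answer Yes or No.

No

Clause 3 is struck. The only function of Clause 4 is the tax charge on Clause 3, so it cannot stand once Clause 3 is removed. Clause 6 makes Clause 3 an essential term, and Clause 3 is the provision held invalid; under Clause 6, the entire will is therefore void. No provision of the will survives. Clause 4 is among the inoperative provisions, so the answer is no.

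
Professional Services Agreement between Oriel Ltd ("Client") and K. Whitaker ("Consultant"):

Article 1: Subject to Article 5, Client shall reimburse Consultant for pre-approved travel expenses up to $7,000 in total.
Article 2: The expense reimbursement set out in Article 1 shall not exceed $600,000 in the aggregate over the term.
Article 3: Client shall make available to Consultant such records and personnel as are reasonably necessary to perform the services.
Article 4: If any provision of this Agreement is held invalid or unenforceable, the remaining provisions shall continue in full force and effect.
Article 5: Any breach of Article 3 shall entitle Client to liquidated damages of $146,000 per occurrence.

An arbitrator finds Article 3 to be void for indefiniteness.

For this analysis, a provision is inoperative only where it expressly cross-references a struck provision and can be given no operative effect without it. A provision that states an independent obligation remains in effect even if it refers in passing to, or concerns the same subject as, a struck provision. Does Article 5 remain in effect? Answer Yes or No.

No

Article 3 is struck. Article 5 does nothing except set the liquidated-damages amount by reference to Article 3; with Article 3 gone it has no independent effect and is inoperative. Although Article 1 refers to Article 5, its operative terms do not depend on Article 5, so it remains in effect. Under the severability clause in Article 4, the remaining provisions continue in force. Article 1, Article 2, and Article 4 remain in effect. Article 5 is among the inoperative provisions, so the answer is no.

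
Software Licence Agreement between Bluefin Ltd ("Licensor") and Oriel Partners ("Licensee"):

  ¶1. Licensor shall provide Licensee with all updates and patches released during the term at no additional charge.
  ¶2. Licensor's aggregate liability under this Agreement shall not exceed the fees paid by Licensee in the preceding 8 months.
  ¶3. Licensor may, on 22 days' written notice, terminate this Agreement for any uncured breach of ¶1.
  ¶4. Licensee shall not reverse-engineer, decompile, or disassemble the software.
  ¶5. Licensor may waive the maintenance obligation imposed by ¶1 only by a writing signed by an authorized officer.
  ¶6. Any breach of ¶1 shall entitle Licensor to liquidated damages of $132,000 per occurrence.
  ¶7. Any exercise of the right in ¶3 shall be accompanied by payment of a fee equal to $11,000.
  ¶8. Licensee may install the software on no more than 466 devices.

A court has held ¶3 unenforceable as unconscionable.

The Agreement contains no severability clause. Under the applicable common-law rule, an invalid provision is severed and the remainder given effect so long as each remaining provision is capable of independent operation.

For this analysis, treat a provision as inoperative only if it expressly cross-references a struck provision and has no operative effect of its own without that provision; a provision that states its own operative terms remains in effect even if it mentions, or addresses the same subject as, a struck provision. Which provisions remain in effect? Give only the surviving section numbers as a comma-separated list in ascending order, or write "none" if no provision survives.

¶3 is struck. ¶7 operates only by reference to ¶3, so it falls with ¶3. Under the stated default rule, only provisions that cannot operate independently fall away; the rest are enforced. ¶1, ¶2, ¶4, ¶5, ¶6, and ¶8 remain in effect.

1, 2, 4, 5, 6, 8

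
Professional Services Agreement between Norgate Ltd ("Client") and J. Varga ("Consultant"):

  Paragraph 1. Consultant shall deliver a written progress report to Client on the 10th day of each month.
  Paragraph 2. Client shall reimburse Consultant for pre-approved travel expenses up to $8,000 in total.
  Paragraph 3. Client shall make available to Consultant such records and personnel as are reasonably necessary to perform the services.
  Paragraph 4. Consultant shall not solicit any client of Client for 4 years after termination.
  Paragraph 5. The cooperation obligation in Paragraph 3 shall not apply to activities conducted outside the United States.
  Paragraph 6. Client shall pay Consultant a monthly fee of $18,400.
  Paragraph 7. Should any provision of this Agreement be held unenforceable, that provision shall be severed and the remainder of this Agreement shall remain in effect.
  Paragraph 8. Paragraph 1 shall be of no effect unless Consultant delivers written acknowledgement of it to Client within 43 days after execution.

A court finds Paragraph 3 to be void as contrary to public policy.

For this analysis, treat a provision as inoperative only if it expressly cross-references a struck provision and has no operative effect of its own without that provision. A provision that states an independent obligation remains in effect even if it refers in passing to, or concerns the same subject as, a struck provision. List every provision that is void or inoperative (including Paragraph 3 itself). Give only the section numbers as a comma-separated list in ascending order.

3, 5

Paragraph 3 is struck. The whole of Paragraph 5 is the carve-out from the cooperation obligation, defined by reference to Paragraph 3, so Paragraph 5 cannot stand once Paragraph 3 is removed. Paragraph 7 is a severability clause and preserves every provision that can still be given independent effect. That leaves Paragraph 1, Paragraph 2, Paragraph 4, Paragraph 6, Paragraph 7, and Paragraph 8 in effect.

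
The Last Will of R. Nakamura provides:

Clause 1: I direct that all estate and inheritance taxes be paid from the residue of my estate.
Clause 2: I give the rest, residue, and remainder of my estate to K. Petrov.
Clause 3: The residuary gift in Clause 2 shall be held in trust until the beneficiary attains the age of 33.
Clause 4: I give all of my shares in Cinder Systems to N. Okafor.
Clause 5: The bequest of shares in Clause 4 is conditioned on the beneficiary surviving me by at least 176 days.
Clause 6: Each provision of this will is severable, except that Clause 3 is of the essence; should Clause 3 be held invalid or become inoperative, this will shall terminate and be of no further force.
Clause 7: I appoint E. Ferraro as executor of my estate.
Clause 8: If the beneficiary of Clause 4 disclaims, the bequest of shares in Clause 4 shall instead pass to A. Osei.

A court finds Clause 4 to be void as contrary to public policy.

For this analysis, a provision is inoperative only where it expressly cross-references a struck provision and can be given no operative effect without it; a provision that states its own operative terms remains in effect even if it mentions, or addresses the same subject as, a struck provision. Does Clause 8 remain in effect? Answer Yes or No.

Clause 4 is struck. Clause 5 has no operative effect of its own apart from Clause 4 and is therefore inoperative. Clause 8 operates only by reference to Clause 4, so it falls with Clause 4. Clause 6 makes Clause 3 an essential term, but Clause 3 is unaffected, so the severability proviso in Clause 6 preserves the remaining provisions. That leaves Clause 1, Clause 2, Clause 3, Clause 6, and Clause 7 in effect. Clause 8 is among the inoperative provisions, so the answer is no.

No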